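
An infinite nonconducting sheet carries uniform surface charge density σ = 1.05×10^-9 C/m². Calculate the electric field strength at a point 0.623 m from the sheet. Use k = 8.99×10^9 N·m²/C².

|E| ≈ 59.3 V/m

The symmetry is planar: E is normal to the sheet and the same magnitude on both sides. Take a pillbox straddling the sheet with end-cap area A.
Flux Φ = 2EA and Q_enc = σA, so 2EA = σA/ε₀ ⇒ E = |σ|/(2ε₀), independent of distance.
E = 2πk|σ| = 2π(8.99×10^9)(1.05×10^-9) = 59.3 N/C.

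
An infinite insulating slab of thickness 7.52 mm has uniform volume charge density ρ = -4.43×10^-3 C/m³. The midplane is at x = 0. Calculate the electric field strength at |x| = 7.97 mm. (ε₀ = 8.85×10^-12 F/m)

|E| = 1.88×10^6 V/m

The point |x| = 7.97 mm lies outside the slab (half-thickness 0.00376 m). A symmetric pillbox spanning the full slab encloses Q_enc = ρ·d·A.
Flux = 2EA ⇒ E = |ρ|d/(2ε₀), independent of distance outside.
E = (4.43×10^-3)(0.00752)/(2·8.85×10^-12) = 1.88×10^6 N/C.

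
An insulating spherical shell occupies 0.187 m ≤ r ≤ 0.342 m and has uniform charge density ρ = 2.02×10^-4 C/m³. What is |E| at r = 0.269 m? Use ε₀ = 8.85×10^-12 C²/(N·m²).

Symmetry ⇒ E = E(r) r̂. Gaussian sphere of radius r = 0.269 m (within the shell material, 0.187 m < r < 0.342 m).
Only the shell between 0.187 m and r is enclosed: Q_enc = ρ·(4π/3)(r³ − a³) = (2.02×10^-4)·(4π/3)·((0.269)³ − (0.187)³) = 1.094×10^-5 C.
Gauss's law: E·4πr² = Q_enc/ε₀.
E = |Q_enc|/(4πε₀r²) = (1.094×10^-5)/(4π·8.85×10^-12·(0.269)²) = 1.36×10^6 N/C.

1.36e6 N/C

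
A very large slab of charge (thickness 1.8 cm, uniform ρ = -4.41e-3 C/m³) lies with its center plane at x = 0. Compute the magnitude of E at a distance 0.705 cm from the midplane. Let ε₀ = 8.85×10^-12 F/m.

By symmetry E is perpendicular to the slab. A Gaussian pillbox from −0.705 cm to +0.705 cm (face area A) lies entirely within the slab.
Q_enc = ρ·(2x)·A and flux = 2EA, so 2EA = 2ρxA/ε₀ ⇒ E = |ρ|x/ε₀.
E = (4.41×10^-3)(0.00705)/(8.85×10^-12) = 3.51×10^6 N/C.

|E| ≈ 3.51×10^6 N/C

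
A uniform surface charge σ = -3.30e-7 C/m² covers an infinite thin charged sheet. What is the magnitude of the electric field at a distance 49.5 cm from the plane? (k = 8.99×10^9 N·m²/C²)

By planar symmetry E is perpendicular to the sheet and uniform; use a Gaussian pillbox with flat faces of area A on each side of the sheet.
Flux Φ = 2EA and Q_enc = σA, so 2EA = σA/ε₀ ⇒ E = |σ|/(2ε₀), independent of distance.
E = 2πk|σ| = 2π(8.99×10^9)(3.30×10^-7) = 1.86×10^4 N/C.

1.86×10^4 V/m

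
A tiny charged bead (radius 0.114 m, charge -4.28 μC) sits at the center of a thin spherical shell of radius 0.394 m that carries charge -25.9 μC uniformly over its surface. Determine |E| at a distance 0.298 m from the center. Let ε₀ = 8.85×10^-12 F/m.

Use a concentric Gaussian sphere at r = 0.298 m (between the bodies, 0.114 m < r < 0.394 m).
Only the inner charge is enclosed; the outer shell contributes nothing inside itself. Q_enc = -4.28 μC = -4.28×10^-6 C.
Since E is radial and uniform over the Gaussian sphere, Φ = E·4πr² = Q_enc/ε₀.
E = |Q_enc|/(4πε₀r²) = (4.28×10^-6)/(4π·8.85×10^-12·(0.298)²) = 4.33×10^5 N/C.

E = 4.33×10^5 N/C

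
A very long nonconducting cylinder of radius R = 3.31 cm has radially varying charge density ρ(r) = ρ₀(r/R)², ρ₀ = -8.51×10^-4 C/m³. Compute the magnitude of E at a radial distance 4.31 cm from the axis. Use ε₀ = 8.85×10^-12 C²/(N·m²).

By cylindrical symmetry E is radial; use a coaxial Gaussian cylinder of radius 4.31 cm and length L (r > R, full charge per length enclosed).
λ_enc = 2π ∫₀^R ρ₀(r'/R)^2 r' dr' = 2πρ₀R²/4 = -1.465×10^-6 C/m.
By Gauss's law (flux through the curved wall only), E·2πrL = λ_enc L/ε₀.
E = |λ_enc|/(2πε₀r) = (1.465×10^-6)/(2π·8.85×10^-12·0.0431) = 6.11e5 N/C.

E ≈ 6.11×10^5 V/m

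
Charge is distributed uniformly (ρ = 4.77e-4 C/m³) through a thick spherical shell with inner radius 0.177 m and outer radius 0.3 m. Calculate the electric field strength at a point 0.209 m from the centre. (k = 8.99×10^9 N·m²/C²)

Take a concentric spherical Gaussian surface of radius r = 0.209 m (within the shell material, 0.177 m < r < 0.3 m).
Only the shell between 0.177 m and r is enclosed: Q_enc = ρ·(4π/3)(r³ − a³) = (4.77×10^-4)·(4π/3)·((0.209)³ − (0.177)³) = 7.161×10^-6 C.
By Gauss's law, ∮E·dA = E·4πr² = Q_enc/ε₀.
E = k|Q_enc|/r² = (8.99×10^9)(7.161×10^-6)/(0.209)² = 1.47×10^6 N/C.

E = 1.47e6 N/C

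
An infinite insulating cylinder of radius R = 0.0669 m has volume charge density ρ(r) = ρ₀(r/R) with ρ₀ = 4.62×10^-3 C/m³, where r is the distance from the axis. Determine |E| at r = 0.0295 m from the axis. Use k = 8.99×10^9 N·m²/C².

Coaxial Gaussian cylinder, radius r = 0.0295 m, length L (r < R).
λ_enc = ∫₀^r ρ(r')·2πr' dr' = (2πρ₀/R)·r^3/3 = 3.713×10^-6 C/m.
Since E is radial and uniform over the curved surface, Φ = E·2πrL = Q_enc/ε₀ = λ_enc L/ε₀.
E = 2k|λ_enc|/r = 2(8.99×10^9)(3.713×10^-6)/(0.0295) = 2.26×10^6 N/C.

E = 2.26e6 N/C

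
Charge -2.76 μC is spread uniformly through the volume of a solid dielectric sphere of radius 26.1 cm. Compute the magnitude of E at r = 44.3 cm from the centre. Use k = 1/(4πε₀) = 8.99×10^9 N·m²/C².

1.26e5 N/C

By spherical symmetry E is radial; choose a Gaussian sphere of radius r = 44.3 cm (r > R, so the entire charge is enclosed).
Q_enc = -2.76 μC = -2.76×10^-6 C.
Applying ∮E·dA = Q_enc/ε₀ with Φ = E(4πr²):
E = k|Q_enc|/r² = (8.99×10^9)(2.76×10^-6)/(0.443)² = 1.26×10^5 N/C.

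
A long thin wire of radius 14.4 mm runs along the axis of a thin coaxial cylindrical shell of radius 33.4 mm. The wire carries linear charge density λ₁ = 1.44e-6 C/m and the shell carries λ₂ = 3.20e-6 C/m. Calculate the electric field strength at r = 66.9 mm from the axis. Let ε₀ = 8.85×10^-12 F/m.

Choose a coaxial cylinder of radius r = 66.9 mm (arbitrary length L) as the Gaussian surface (r > 33.4 mm, enclosing both).
λ_enc = λ₁ + λ₂ = (1.44×10^-6) + (3.20×10^-6) = 4.64e-6 C/m.
Since E is radial and uniform over the curved surface, Φ = E·2πrL = Q_enc/ε₀ = λ_enc L/ε₀.
E = |λ_enc|/(2πε₀r) = (4.64×10^-6)/(2π·8.85×10^-12·0.0669) = 1.25e6 N/C.

E = 1.25×10^6 N/C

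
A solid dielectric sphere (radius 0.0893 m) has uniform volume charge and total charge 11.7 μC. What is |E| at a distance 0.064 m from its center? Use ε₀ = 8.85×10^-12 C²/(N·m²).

Use a concentric Gaussian sphere at r = 0.064 m (r < R).
Only the charge within r is enclosed: Q_enc = Q·(r/R)³ = (11.7 μC)·(0.064 m/0.0893 m)³ = 4.307×10^-6 C.
Gauss's law: E·4πr² = Q_enc/ε₀.
E = |Q_enc|/(4πε₀r²) = (4.307×10^-6)/(4π·8.85×10^-12·(0.064)²) = 9.45×10^6 N/C.

9.45×10^6 N/C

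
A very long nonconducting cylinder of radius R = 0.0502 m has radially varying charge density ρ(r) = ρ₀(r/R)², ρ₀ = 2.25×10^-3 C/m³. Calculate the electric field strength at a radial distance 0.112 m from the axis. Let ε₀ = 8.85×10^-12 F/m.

1.43×10^6 N/C

Coaxial Gaussian cylinder, radius r = 0.112 m, length L (r > R, full charge per length enclosed).
λ_enc = 2π ∫₀^R ρ₀(r'/R)^2 r' dr' = 2πρ₀R²/4 = 8.907×10^-6 C/m.
By Gauss's law (flux through the curved wall only), E·2πrL = λ_enc L/ε₀.
E = |λ_enc|/(2πε₀r) = (8.907×10^-6)/(2π·8.85×10^-12·0.112) = 1.43×10^6 N/C.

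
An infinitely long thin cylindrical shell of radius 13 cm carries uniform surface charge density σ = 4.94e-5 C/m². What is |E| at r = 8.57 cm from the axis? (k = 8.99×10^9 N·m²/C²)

Choose a coaxial cylinder of radius r = 8.57 cm (arbitrary length L) as the Gaussian surface (r < 13 cm, inside the shell).
No charge is enclosed, so Gauss's law gives E·2πrL = 0 ⇒ E = 0.

|E| = 0 N/C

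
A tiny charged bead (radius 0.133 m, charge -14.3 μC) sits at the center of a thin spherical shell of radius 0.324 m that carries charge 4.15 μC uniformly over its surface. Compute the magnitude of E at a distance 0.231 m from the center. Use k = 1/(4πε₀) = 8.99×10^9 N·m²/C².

E ≈ 2.41e6 N/C

Take a concentric spherical Gaussian surface of radius r = 0.231 m (between the bodies, 0.133 m < r < 0.324 m).
Only the inner charge is enclosed; the outer shell contributes nothing inside itself. Q_enc = -14.3 μC = -1.43×10^-5 C.
By Gauss's law, ∮E·dA = E·4πr² = Q_enc/ε₀.
E = k|Q_enc|/r² = (8.99×10^9)(1.43e-5)/(0.231)² = 2.41×10^6 N/C.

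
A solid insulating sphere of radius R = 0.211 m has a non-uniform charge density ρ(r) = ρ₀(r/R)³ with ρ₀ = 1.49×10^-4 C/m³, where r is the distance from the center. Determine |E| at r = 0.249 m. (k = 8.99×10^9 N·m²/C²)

Use a concentric Gaussian sphere at r = 0.249 m (r > R, all charge enclosed).
Q_enc = 4π ∫₀^R ρ₀(r'/R)^3 r'² dr' = 4πρ₀R³/6 = 2.932×10^-6 C.
Since E is radial and uniform over the Gaussian sphere, Φ = E·4πr² = Q_enc/ε₀.
E = k|Q_enc|/r² = (8.99×10^9)(2.932e-6)/(0.249)² = 4.25e5 N/C.

|E| = 4.25e5 V/m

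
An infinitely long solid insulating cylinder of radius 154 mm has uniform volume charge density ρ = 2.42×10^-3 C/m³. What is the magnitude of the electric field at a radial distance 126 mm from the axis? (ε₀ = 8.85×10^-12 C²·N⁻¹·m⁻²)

By cylindrical symmetry E is radial; use a coaxial Gaussian cylinder of radius 126 mm and length L (r < R).
Enclosed charge per unit length: λ_enc = ρ·πr² = (2.42×10^-3)π(0.126)² = 1.207×10^-4 C/m.
Applying ∮E·dA = Q_enc/ε₀ with the end caps contributing no flux:
E = |λ_enc|/(2πε₀r) = (1.207×10^-4)/(2π·8.85×10^-12·0.126) = 1.72e7 N/C.

E = 1.72×10^7 N/C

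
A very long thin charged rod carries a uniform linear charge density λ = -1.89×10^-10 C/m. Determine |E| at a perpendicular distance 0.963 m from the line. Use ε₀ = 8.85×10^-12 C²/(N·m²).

Choose a coaxial cylinder of radius r = 0.963 m (arbitrary length L) as the Gaussian surface.
Q_enc = λL, so λ_enc = -1.89×10^-10 C/m.
Since E is radial and uniform over the curved surface, Φ = E·2πrL = Q_enc/ε₀ = λ_enc L/ε₀.
E = |λ_enc|/(2πε₀r) = (1.89×10^-10)/(2π·8.85×10^-12·0.963) = 3.53 N/C.

E ≈ 3.53 V/m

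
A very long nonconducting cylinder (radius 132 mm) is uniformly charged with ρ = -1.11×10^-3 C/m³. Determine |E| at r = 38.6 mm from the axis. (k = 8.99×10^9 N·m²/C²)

Coaxial Gaussian cylinder, radius r = 38.6 mm, length L (r < R).
Enclosed charge per unit length: λ_enc = ρ·πr² = (-1.11e-3)π(0.0386)² = -5.196×10^-6 C/m.
Gauss's law: E·2πrL = λ_enc L/ε₀.
E = 2k|λ_enc|/r = 2(8.99×10^9)(5.196×10^-6)/(0.0386) = 2.42×10^6 N/C.

E = 2.42×10^6 N/C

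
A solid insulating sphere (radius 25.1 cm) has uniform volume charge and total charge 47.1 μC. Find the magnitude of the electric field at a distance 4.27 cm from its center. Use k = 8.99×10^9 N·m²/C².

|E| ≈ 1.14×10^6 V/m

Take a concentric spherical Gaussian surface of radius r = 4.27 cm (r < R).
For a uniform sphere the enclosed fraction is (r/R)³, so Q_enc = (47.1 μC)(0.0427/0.251)³ = 2.319×10^-7 C.
Applying ∮E·dA = Q_enc/ε₀ with Φ = E(4πr²):
E = k|Q_enc|/r² = (8.99×10^9)(2.319×10^-7)/(0.0427)² = 1.14×10^6 N/C.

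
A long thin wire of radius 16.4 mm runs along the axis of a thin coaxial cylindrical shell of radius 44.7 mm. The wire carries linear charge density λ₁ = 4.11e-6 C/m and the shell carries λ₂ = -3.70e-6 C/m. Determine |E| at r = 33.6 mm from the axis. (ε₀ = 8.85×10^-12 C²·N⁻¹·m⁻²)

|E| = 2.20×10^6 N/C

Coaxial Gaussian cylinder, radius r = 33.6 mm, length L (between the conductors, 16.4 mm < r < 44.7 mm).
Only the inner wire is enclosed; the outer shell contributes nothing inside itself. λ_enc = λ₁ = 4.11e-6 C/m.
Applying ∮E·dA = Q_enc/ε₀ with the end caps contributing no flux:
E = |λ_enc|/(2πε₀r) = (4.11e-6)/(2π·8.85×10^-12·0.0336) = 2.20×10^6 N/C.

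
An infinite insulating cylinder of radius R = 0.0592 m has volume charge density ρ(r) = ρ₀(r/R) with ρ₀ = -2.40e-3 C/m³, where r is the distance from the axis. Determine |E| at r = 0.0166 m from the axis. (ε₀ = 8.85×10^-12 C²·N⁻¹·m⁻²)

E = 4.21×10^5 N/C

Coaxial Gaussian cylinder, radius r = 0.0166 m, length L (r < R).
λ_enc = ∫₀^r ρ(r')·2πr' dr' = (2πρ₀/R)·r^3/3 = -3.884e-7 C/m.
Applying ∮E·dA = Q_enc/ε₀ with the end caps contributing no flux:
E = |λ_enc|/(2πε₀r) = (3.884×10^-7)/(2π·8.85×10^-12·0.0166) = 4.21×10^5 N/C.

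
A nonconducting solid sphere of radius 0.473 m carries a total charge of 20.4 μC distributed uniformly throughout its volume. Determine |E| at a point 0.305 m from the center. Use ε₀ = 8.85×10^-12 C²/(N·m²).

By spherical symmetry E is radial; choose a Gaussian sphere of radius r = 0.305 m (r < R).
For a uniform sphere the enclosed fraction is (r/R)³, so Q_enc = (20.4 μC)(0.305/0.473)³ = 5.469e-6 C.
Gauss's law: E·4πr² = Q_enc/ε₀.
E = |Q_enc|/(4πε₀r²) = (5.469e-6)/(4π·8.85×10^-12·(0.305)²) = 5.29e5 N/C.

E ≈ 5.29e5 V/m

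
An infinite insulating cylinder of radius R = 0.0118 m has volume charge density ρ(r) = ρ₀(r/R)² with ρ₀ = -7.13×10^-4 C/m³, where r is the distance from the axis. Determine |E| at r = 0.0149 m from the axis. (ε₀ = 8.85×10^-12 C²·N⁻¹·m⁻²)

By cylindrical symmetry E is radial; use a coaxial Gaussian cylinder of radius 0.0149 m and length L (r > R, full charge per length enclosed).
λ_enc = 2π ∫₀^R ρ₀(r'/R)^2 r' dr' = 2πρ₀R²/4 = -1.559×10^-7 C/m.
Applying ∮E·dA = Q_enc/ε₀ with the end caps contributing no flux:
E = |λ_enc|/(2πε₀r) = (1.559×10^-7)/(2π·8.85×10^-12·0.0149) = 1.88×10^5 N/C.

|E| = 1.88×10^5 N/C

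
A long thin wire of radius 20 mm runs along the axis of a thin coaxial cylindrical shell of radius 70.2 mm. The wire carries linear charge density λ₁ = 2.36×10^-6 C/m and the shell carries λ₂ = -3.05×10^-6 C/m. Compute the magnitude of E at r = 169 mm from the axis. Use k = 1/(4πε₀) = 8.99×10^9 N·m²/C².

|E| ≈ 7.34×10^4 N/C

Coaxial Gaussian cylinder, radius r = 169 mm, length L (r > 70.2 mm, enclosing both).
λ_enc = λ₁ + λ₂ = (2.36e-6) + (-3.05×10^-6) = -6.90×10^-7 C/m.
Gauss's law: E·2πrL = λ_enc L/ε₀.
E = 2k|λ_enc|/r = 2(8.99×10^9)(6.90e-7)/(0.169) = 7.34×10^4 N/C.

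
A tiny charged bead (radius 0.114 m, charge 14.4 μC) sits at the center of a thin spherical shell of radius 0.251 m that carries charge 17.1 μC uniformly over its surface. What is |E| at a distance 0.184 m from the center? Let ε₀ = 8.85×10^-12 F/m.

By spherical symmetry E is radial; choose a Gaussian sphere of radius r = 0.184 m (between the bodies, 0.114 m < r < 0.251 m).
Only the inner charge is enclosed; the outer shell contributes nothing inside itself. Q_enc = 14.4 μC = 1.44×10^-5 C.
Since E is radial and uniform over the Gaussian sphere, Φ = E·4πr² = Q_enc/ε₀.
E = |Q_enc|/(4πε₀r²) = (1.44×10^-5)/(4π·8.85×10^-12·(0.184)²) = 3.82×10^6 N/C.

E = 3.82×10^6 N/C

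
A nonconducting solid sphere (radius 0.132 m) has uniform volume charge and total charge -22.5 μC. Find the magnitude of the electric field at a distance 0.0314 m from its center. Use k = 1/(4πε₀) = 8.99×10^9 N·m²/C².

Use a concentric Gaussian sphere at r = 0.0314 m (r < R).
For a uniform sphere the enclosed fraction is (r/R)³, so Q_enc = (-22.5 μC)(0.0314/0.132)³ = -3.029e-7 C.
Gauss's law: E·4πr² = Q_enc/ε₀.
E = k|Q_enc|/r² = (8.99×10^9)(3.029×10^-7)/(0.0314)² = 2.76×10^6 N/C.

|E| ≈ 2.76×10^6 N/C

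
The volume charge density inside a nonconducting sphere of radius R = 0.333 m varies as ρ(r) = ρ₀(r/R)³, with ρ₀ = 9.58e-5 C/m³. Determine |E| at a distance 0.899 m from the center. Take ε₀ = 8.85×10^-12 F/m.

Symmetry ⇒ E = E(r) r̂. Gaussian sphere of radius r = 0.899 m (r > R, all charge enclosed).
Q_enc = 4π ∫₀^R ρ₀(r'/R)^3 r'² dr' = 4πρ₀R³/6 = 7.409e-6 C.
By Gauss's law, ∮E·dA = E·4πr² = Q_enc/ε₀.
E = |Q_enc|/(4πε₀r²) = (7.409×10^-6)/(4π·8.85×10^-12·(0.899)²) = 8.24e4 N/C.

|E| = 8.24e4 N/C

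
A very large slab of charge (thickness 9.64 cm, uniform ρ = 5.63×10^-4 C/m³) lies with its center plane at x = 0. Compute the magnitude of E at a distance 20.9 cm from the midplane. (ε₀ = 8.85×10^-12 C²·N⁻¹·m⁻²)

3.07e6 N/C

The point |x| = 20.9 cm lies outside the slab (half-thickness 0.0482 m). A symmetric pillbox spanning the full slab encloses Q_enc = ρ·d·A.
Flux = 2EA ⇒ E = |ρ|d/(2ε₀), independent of distance outside.
E = (5.63×10^-4)(0.0964)/(2·8.85×10^-12) = 3.07×10^6 N/C.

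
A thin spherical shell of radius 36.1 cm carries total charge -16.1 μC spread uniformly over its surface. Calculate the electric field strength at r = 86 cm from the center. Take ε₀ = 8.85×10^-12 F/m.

Take a concentric spherical Gaussian surface of radius r = 86 cm (r > 36.1 cm).
The entire shell is enclosed: Q_enc = -1.61×10^-5 C.
Applying ∮E·dA = Q_enc/ε₀ with Φ = E(4πr²):
E = |Q_enc|/(4πε₀r²) = (1.61e-5)/(4π·8.85×10^-12·(0.86)²) = 1.96e5 N/C.

1.96×10^5 N/C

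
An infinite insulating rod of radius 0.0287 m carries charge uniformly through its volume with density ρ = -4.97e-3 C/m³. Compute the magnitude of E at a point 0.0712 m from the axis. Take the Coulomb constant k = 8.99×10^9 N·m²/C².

By cylindrical symmetry E is radial; use a coaxial Gaussian cylinder of radius 0.0712 m and length L (r > 0.0287 m, full cross-section enclosed).
λ_enc = ρ·πR² = (-4.97×10^-3)π(0.0287)² = -1.286×10^-5 C/m.
Applying ∮E·dA = Q_enc/ε₀ with the end caps contributing no flux:
E = 2k|λ_enc|/r = 2(8.99×10^9)(1.286×10^-5)/(0.0712) = 3.25×10^6 N/C.

E = 3.25×10^6 N/C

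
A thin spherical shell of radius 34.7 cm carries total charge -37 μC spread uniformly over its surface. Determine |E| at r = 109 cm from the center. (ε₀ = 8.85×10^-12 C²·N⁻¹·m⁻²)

E = 2.80×10^5 V/m

Use a concentric Gaussian sphere at r = 109 cm (r > 34.7 cm).
The entire shell is enclosed: Q_enc = -3.70e-5 C.
Applying ∮E·dA = Q_enc/ε₀ with Φ = E(4πr²):
E = |Q_enc|/(4πε₀r²) = (3.70×10^-5)/(4π·8.85×10^-12·(1.09)²) = 2.80×10^5 N/C.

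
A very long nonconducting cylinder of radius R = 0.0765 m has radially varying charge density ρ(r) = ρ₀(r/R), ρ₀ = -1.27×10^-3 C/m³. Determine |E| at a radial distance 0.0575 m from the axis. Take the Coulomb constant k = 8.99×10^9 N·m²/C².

2.07×10^6 V/m

Take a coaxial cylindrical Gaussian surface of radius r = 0.0575 m and length L (r < R).
Integrating ρ over the cross-section to radius r: λ_enc = (2πρ₀/R) ∫₀^r r'^2 dr' = 2πρ₀ r^3/(3·R) = -6.61×10^-6 C/m.
Gauss's law: E·2πrL = λ_enc L/ε₀.
E = 2k|λ_enc|/r = 2(8.99×10^9)(6.61×10^-6)/(0.0575) = 2.07×10^6 N/C.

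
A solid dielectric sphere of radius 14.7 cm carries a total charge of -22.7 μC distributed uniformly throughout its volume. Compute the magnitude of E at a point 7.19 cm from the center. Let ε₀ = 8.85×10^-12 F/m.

|E| = 4.62e6 N/C

Symmetry ⇒ E = E(r) r̂. Gaussian sphere of radius r = 7.19 cm (r < R).
Only the charge within r is enclosed: Q_enc = Q·(r/R)³ = (-22.7 μC)·(7.19 cm/14.7 cm)³ = -2.656e-6 C.
By Gauss's law, ∮E·dA = E·4πr² = Q_enc/ε₀.
E = |Q_enc|/(4πε₀r²) = (2.656×10^-6)/(4π·8.85×10^-12·(0.0719)²) = 4.62×10^6 N/C.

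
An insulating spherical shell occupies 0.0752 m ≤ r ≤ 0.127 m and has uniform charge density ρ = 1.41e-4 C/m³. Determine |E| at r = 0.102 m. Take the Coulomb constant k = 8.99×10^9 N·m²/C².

Take a concentric spherical Gaussian surface of radius r = 0.102 m (within the shell material, 0.0752 m < r < 0.127 m).
Only the shell between 0.0752 m and r is enclosed: Q_enc = ρ·(4π/3)(r³ − a³) = (1.41e-4)·(4π/3)·((0.102)³ − (0.0752)³) = 3.756×10^-7 C.
Gauss's law: E·4πr² = Q_enc/ε₀.
E = k|Q_enc|/r² = (8.99×10^9)(3.756×10^-7)/(0.102)² = 3.25×10^5 N/C.

|E| = 3.25×10^5 N/C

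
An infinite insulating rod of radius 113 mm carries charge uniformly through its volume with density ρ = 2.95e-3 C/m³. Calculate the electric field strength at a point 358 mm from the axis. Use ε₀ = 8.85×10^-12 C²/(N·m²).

5.94e6 V/m

By cylindrical symmetry E is radial; use a coaxial Gaussian cylinder of radius 358 mm and length L (r > 113 mm, full cross-section enclosed).
λ_enc = ρ·πR² = (2.95×10^-3)π(0.113)² = 1.183×10^-4 C/m.
Applying ∮E·dA = Q_enc/ε₀ with the end caps contributing no flux:
E = |λ_enc|/(2πε₀r) = (1.183×10^-4)/(2π·8.85×10^-12·0.358) = 5.94×10^6 N/C.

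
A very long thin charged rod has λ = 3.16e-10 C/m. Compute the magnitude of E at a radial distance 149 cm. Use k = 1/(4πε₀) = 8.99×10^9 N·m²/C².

By cylindrical symmetry E is radial; use a coaxial Gaussian cylinder of radius 149 cm and length L.
Q_enc = λL, so λ_enc = 3.16e-10 C/m.
By Gauss's law (flux through the curved wall only), E·2πrL = λ_enc L/ε₀.
E = 2k|λ_enc|/r = 2(8.99×10^9)(3.16×10^-10)/(1.49) = 3.81 N/C.

|E| = 3.81 N/C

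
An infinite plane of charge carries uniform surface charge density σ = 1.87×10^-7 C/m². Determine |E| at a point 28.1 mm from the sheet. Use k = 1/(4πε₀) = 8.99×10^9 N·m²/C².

E ≈ 1.06×10^4 V/m

The symmetry is planar: E is normal to the sheet and the same magnitude on both sides. Take a pillbox straddling the sheet with end-cap area A.
Only the two end caps contribute flux: Φ = 2EA. With Q_enc = σA, Gauss's law gives E = |σ|/(2ε₀).
E = 2πk|σ| = 2π(8.99×10^9)(1.87e-7) = 1.06e4 N/C.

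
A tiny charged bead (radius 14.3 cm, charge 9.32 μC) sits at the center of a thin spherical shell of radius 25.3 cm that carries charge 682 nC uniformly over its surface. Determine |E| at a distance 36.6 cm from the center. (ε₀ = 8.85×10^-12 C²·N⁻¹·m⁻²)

Use a concentric Gaussian sphere at r = 36.6 cm (r > 25.3 cm, enclosing both).
Q_enc = (9.32 μC) + (682 nC) = 1.00×10^-5 C.
Applying ∮E·dA = Q_enc/ε₀ with Φ = E(4πr²):
E = |Q_enc|/(4πε₀r²) = (1.00×10^-5)/(4π·8.85×10^-12·(0.366)²) = 6.71×10^5 N/C.

|E| ≈ 6.71e5 N/C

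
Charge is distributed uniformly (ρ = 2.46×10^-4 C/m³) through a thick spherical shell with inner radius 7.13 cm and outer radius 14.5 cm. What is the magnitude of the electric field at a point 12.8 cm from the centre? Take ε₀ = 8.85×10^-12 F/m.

Take a concentric spherical Gaussian surface of radius r = 12.8 cm (within the shell material, 7.13 cm < r < 14.5 cm).
Only the shell between 7.13 cm and r is enclosed: Q_enc = ρ·(4π/3)(r³ − a³) = (2.46×10^-4)·(4π/3)·((0.128)³ − (0.0713)³) = 1.787×10^-6 C.
Gauss's law: E·4πr² = Q_enc/ε₀.
E = |Q_enc|/(4πε₀r²) = (1.787e-6)/(4π·8.85×10^-12·(0.128)²) = 9.81×10^5 N/C.

|E| ≈ 9.81×10^5 N/C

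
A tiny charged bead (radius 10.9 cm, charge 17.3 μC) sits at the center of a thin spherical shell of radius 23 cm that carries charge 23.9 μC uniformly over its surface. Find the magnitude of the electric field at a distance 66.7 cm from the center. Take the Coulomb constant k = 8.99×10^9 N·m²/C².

8.33×10^5 N/C

By spherical symmetry E is radial; choose a Gaussian sphere of radius r = 66.7 cm (r > 23 cm, enclosing both).
Q_enc = (17.3 μC) + (23.9 μC) = 4.12×10^-5 C.
Gauss's law: E·4πr² = Q_enc/ε₀.
E = k|Q_enc|/r² = (8.99×10^9)(4.12×10^-5)/(0.667)² = 8.33e5 N/C.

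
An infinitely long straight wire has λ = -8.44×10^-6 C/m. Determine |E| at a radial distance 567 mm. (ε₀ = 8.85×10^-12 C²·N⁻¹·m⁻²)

2.68e5 N/C

By cylindrical symmetry E is radial; use a coaxial Gaussian cylinder of radius 567 mm and length L.
Q_enc = λL, so λ_enc = -8.44e-6 C/m.
Applying ∮E·dA = Q_enc/ε₀ with the end caps contributing no flux:
E = |λ_enc|/(2πε₀r) = (8.44×10^-6)/(2π·8.85×10^-12·0.567) = 2.68×10^5 N/C.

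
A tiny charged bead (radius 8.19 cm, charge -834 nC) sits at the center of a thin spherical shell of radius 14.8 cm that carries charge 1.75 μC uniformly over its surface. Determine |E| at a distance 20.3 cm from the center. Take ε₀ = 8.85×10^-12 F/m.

E = 2.00e5 N/C

Symmetry ⇒ E = E(r) r̂. Gaussian sphere of radius r = 20.3 cm (r > 14.8 cm, enclosing both).
Q_enc = (-834 nC) + (1.75 μC) = 9.16e-7 C.
By Gauss's law, ∮E·dA = E·4πr² = Q_enc/ε₀.
E = |Q_enc|/(4πε₀r²) = (9.16×10^-7)/(4π·8.85×10^-12·(0.203)²) = 2.00×10^5 N/C.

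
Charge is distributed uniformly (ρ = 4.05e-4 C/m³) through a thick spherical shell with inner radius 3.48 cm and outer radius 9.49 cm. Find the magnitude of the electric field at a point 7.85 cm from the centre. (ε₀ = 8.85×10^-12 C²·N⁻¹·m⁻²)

E = 1.09e6 N/C

Symmetry ⇒ E = E(r) r̂. Gaussian sphere of radius r = 7.85 cm (within the shell material, 3.48 cm < r < 9.49 cm).
Enclosed charge is the volume from a to r: Q_enc = (4π/3)ρ(r³ − a³) = 7.491e-7 C.
Since E is radial and uniform over the Gaussian sphere, Φ = E·4πr² = Q_enc/ε₀.
E = |Q_enc|/(4πε₀r²) = (7.491×10^-7)/(4π·8.85×10^-12·(0.0785)²) = 1.09e6 N/C.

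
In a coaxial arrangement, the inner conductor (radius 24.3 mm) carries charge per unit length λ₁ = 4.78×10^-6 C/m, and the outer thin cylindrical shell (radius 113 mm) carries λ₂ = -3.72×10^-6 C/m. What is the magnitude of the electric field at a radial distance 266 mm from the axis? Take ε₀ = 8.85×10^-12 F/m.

|E| = 7.17×10^4 N/C

Choose a coaxial cylinder of radius r = 266 mm (arbitrary length L) as the Gaussian surface (r > 113 mm, enclosing both).
λ_enc = λ₁ + λ₂ = (4.78×10^-6) + (-3.72×10^-6) = 1.06×10^-6 C/m.
Since E is radial and uniform over the curved surface, Φ = E·2πrL = Q_enc/ε₀ = λ_enc L/ε₀.
E = |λ_enc|/(2πε₀r) = (1.06×10^-6)/(2π·8.85×10^-12·0.266) = 7.17×10^4 N/C.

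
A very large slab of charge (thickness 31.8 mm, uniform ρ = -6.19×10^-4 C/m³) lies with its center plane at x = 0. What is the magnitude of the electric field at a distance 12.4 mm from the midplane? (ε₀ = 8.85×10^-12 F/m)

|E| = 8.67e5 V/m

By symmetry E is perpendicular to the slab. A Gaussian pillbox from −12.4 mm to +12.4 mm (face area A) lies entirely within the slab.
Q_enc = ρ·(2x)·A and flux = 2EA, so 2EA = 2ρxA/ε₀ ⇒ E = |ρ|x/ε₀.
E = (6.19e-4)(0.0124)/(8.85×10^-12) = 8.67×10^5 N/C.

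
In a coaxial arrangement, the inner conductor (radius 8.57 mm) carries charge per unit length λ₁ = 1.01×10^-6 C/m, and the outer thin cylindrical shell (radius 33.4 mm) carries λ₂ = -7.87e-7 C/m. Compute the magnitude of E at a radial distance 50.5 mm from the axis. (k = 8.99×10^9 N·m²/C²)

|E| ≈ 7.94e4 V/m

Take a coaxial cylindrical Gaussian surface of radius r = 50.5 mm and length L (r > 33.4 mm, enclosing both).
λ_enc = λ₁ + λ₂ = (1.01×10^-6) + (-7.87×10^-7) = 2.23×10^-7 C/m.
By Gauss's law (flux through the curved wall only), E·2πrL = λ_enc L/ε₀.
E = 2k|λ_enc|/r = 2(8.99×10^9)(2.23e-7)/(0.0505) = 7.94×10^4 N/C.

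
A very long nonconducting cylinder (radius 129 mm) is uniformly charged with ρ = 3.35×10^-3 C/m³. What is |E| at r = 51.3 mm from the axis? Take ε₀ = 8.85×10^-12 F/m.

|E| ≈ 9.71e6 N/C

Take a coaxial cylindrical Gaussian surface of radius r = 51.3 mm and length L (r < R).
Enclosed charge per unit length: λ_enc = ρ·πr² = (3.35×10^-3)π(0.0513)² = 2.77×10^-5 C/m.
Since E is radial and uniform over the curved surface, Φ = E·2πrL = Q_enc/ε₀ = λ_enc L/ε₀.
E = |λ_enc|/(2πε₀r) = (2.77e-5)/(2π·8.85×10^-12·0.0513) = 9.71×10^6 N/C.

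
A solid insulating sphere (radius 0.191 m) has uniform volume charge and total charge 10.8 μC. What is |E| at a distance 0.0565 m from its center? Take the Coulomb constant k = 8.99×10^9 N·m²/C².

Symmetry ⇒ E = E(r) r̂. Gaussian sphere of radius r = 0.0565 m (r < R).
Only the charge within r is enclosed: Q_enc = Q·(r/R)³ = (10.8 μC)·(0.0565 m/0.191 m)³ = 2.796e-7 C.
Gauss's law: E·4πr² = Q_enc/ε₀.
E = k|Q_enc|/r² = (8.99×10^9)(2.796×10^-7)/(0.0565)² = 7.87e5 N/C.

7.87×10^5 V/m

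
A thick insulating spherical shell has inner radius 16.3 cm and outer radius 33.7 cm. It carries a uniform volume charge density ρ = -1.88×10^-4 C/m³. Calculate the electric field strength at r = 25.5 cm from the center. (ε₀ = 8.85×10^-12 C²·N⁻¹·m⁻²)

Take a concentric spherical Gaussian surface of radius r = 25.5 cm (within the shell material, 16.3 cm < r < 33.7 cm).
Enclosed charge is the volume from a to r: Q_enc = (4π/3)ρ(r³ − a³) = -9.647×10^-6 C.
Applying ∮E·dA = Q_enc/ε₀ with Φ = E(4πr²):
E = |Q_enc|/(4πε₀r²) = (9.647×10^-6)/(4π·8.85×10^-12·(0.255)²) = 1.33×10^6 N/C.

|E| ≈ 1.33×10^6 N/C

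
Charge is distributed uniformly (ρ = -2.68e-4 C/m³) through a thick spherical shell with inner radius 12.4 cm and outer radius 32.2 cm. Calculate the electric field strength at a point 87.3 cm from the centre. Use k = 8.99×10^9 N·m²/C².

E = 4.17e5 V/m

Use a concentric Gaussian sphere at r = 87.3 cm (r > 32.2 cm, enclosing the whole shell).
Q_enc = ρ·(4π/3)(b³ − a³) = (-2.68×10^-4)·(4π/3)·((0.322)³ − (0.124)³) = -3.534×10^-5 C.
Applying ∮E·dA = Q_enc/ε₀ with Φ = E(4πr²):
E = k|Q_enc|/r² = (8.99×10^9)(3.534×10^-5)/(0.873)² = 4.17e5 N/C.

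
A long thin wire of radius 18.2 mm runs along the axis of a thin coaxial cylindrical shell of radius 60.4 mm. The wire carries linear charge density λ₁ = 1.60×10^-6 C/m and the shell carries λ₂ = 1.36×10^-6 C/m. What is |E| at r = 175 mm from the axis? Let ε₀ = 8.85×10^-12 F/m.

Take a coaxial cylindrical Gaussian surface of radius r = 175 mm and length L (r > 60.4 mm, enclosing both).
λ_enc = λ₁ + λ₂ = (1.60×10^-6) + (1.36×10^-6) = 2.96e-6 C/m.
Gauss's law: E·2πrL = λ_enc L/ε₀.
E = |λ_enc|/(2πε₀r) = (2.96e-6)/(2π·8.85×10^-12·0.175) = 3.04×10^5 N/C.

|E| = 3.04×10^5 V/m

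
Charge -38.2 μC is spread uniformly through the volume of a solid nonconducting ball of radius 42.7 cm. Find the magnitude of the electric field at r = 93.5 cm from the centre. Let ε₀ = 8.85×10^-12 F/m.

Symmetry ⇒ E = E(r) r̂. Gaussian sphere of radius r = 93.5 cm (r > R, so the entire charge is enclosed).
Q_enc = -38.2 μC = -3.82×10^-5 C.
Gauss's law: E·4πr² = Q_enc/ε₀.
E = |Q_enc|/(4πε₀r²) = (3.82e-5)/(4π·8.85×10^-12·(0.935)²) = 3.93×10^5 N/C.

E = 3.93×10^5 N/C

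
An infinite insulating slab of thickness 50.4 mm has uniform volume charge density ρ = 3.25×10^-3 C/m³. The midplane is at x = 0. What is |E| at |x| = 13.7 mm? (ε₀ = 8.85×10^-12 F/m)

By symmetry E is perpendicular to the slab. A Gaussian pillbox from −13.7 mm to +13.7 mm (face area A) lies entirely within the slab.
Q_enc = ρ·(2x)·A and flux = 2EA, so 2EA = 2ρxA/ε₀ ⇒ E = |ρ|x/ε₀.
E = (3.25e-3)(0.0137)/(8.85×10^-12) = 5.03×10^6 N/C.

5.03×10^6 V/m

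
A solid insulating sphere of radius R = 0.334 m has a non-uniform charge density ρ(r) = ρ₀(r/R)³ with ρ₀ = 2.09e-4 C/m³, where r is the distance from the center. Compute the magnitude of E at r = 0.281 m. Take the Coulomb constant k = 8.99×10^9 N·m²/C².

|E| ≈ 6.58e5 V/m

Symmetry ⇒ E = E(r) r̂. Gaussian sphere of radius r = 0.281 m (r < R).
Integrate the density: Q_enc = 4π ∫₀^r ρ₀(r'/R)^3 r'² dr' = 4πρ₀ r^6/(6·R³) = 5.784e-6 C.
By Gauss's law, ∮E·dA = E·4πr² = Q_enc/ε₀.
E = k|Q_enc|/r² = (8.99×10^9)(5.784×10^-6)/(0.281)² = 6.58×10^5 N/C.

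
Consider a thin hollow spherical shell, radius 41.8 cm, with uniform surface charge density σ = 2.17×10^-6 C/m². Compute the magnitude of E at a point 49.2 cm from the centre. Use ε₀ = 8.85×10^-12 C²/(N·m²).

|E| = 1.77×10^5 N/C

Take a concentric spherical Gaussian surface of radius r = 49.2 cm (r > 41.8 cm).
The entire shell is enclosed: Q_enc = σ·4πR² = (2.17×10^-6)·4π·(0.418)² = 4.765e-6 C.
Since E is radial and uniform over the Gaussian sphere, Φ = E·4πr² = Q_enc/ε₀.
E = |Q_enc|/(4πε₀r²) = (4.765e-6)/(4π·8.85×10^-12·(0.492)²) = 1.77e5 N/C.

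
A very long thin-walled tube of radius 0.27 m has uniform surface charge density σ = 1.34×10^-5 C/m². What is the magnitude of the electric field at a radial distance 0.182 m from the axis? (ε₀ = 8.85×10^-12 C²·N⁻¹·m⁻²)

E = 0

Coaxial Gaussian cylinder, radius r = 0.182 m, length L (r < 0.27 m, inside the shell).
All the surface charge lies outside this cylinder: Q_enc = 0, hence E = 0.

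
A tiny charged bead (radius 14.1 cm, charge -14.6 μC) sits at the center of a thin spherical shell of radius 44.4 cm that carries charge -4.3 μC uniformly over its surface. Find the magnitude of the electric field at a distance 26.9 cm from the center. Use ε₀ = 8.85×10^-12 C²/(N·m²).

|E| = 1.81×10^6 N/C

Use a concentric Gaussian sphere at r = 26.9 cm (between the bodies, 14.1 cm < r < 44.4 cm).
Only the inner charge is enclosed; the outer shell contributes nothing inside itself. Q_enc = -14.6 μC = -1.46e-5 C.
By Gauss's law, ∮E·dA = E·4πr² = Q_enc/ε₀.
E = |Q_enc|/(4πε₀r²) = (1.46×10^-5)/(4π·8.85×10^-12·(0.269)²) = 1.81×10^6 N/C.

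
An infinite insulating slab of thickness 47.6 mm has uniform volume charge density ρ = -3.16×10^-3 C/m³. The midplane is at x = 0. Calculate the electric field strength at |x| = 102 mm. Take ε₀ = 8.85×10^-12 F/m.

E = 8.50×10^6 N/C

The point |x| = 102 mm lies outside the slab (half-thickness 0.0238 m). A symmetric pillbox spanning the full slab encloses Q_enc = ρ·d·A.
Flux = 2EA ⇒ E = |ρ|d/(2ε₀), independent of distance outside.
E = (3.16×10^-3)(0.0476)/(2·8.85×10^-12) = 8.50e6 N/C.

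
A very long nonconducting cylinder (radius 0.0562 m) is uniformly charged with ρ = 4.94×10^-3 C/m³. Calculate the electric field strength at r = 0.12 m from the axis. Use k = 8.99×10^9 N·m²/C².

Choose a coaxial cylinder of radius r = 0.12 m (arbitrary length L) as the Gaussian surface (r > 0.0562 m, full cross-section enclosed).
λ_enc = ρ·πR² = (4.94×10^-3)π(0.0562)² = 4.902×10^-5 C/m.
Gauss's law: E·2πrL = λ_enc L/ε₀.
E = 2k|λ_enc|/r = 2(8.99×10^9)(4.902e-5)/(0.12) = 7.34×10^6 N/C.

|E| = 7.34×10^6 N/C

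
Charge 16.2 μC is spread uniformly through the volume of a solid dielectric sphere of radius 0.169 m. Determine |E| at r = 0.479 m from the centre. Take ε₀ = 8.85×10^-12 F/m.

|E| ≈ 6.35×10^5 N/C

Symmetry ⇒ E = E(r) r̂. Gaussian sphere of radius r = 0.479 m (r > R, so the entire charge is enclosed).
Q_enc = 16.2 μC = 1.62e-5 C.
By Gauss's law, ∮E·dA = E·4πr² = Q_enc/ε₀.
E = |Q_enc|/(4πε₀r²) = (1.62×10^-5)/(4π·8.85×10^-12·(0.479)²) = 6.35×10^5 N/C.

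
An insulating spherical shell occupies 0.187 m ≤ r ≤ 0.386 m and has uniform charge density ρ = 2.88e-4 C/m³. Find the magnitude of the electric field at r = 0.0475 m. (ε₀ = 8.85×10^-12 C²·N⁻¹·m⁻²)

|E| = 0 N/C

Use a concentric Gaussian sphere at r = 0.0475 m (r < 0.187 m, inside the empty cavity).
Q_enc = 0 (all charge lies at larger r); Gauss's law gives E = 0.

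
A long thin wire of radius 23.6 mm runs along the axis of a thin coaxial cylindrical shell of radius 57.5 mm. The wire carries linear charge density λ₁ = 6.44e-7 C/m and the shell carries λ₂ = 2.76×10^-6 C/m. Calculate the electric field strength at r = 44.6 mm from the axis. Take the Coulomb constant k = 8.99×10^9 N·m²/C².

By cylindrical symmetry E is radial; use a coaxial Gaussian cylinder of radius 44.6 mm and length L (between the conductors, 23.6 mm < r < 57.5 mm).
Only the inner wire is enclosed; the outer shell contributes nothing inside itself. λ_enc = λ₁ = 6.44e-7 C/m.
By Gauss's law (flux through the curved wall only), E·2πrL = λ_enc L/ε₀.
E = 2k|λ_enc|/r = 2(8.99×10^9)(6.44e-7)/(0.0446) = 2.60×10^5 N/C.

E ≈ 2.60×10^5 N/C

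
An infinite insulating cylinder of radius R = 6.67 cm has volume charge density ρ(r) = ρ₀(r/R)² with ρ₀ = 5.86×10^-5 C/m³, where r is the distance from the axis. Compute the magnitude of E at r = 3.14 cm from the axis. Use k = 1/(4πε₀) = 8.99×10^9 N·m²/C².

E ≈ 1.15×10^4 V/m

By cylindrical symmetry E is radial; use a coaxial Gaussian cylinder of radius 3.14 cm and length L (r < R).
λ_enc = ∫₀^r ρ(r')·2πr' dr' = (2πρ₀/R²)·r^4/4 = 2.011e-8 C/m.
Gauss's law: E·2πrL = λ_enc L/ε₀.
E = 2k|λ_enc|/r = 2(8.99×10^9)(2.011×10^-8)/(0.0314) = 1.15×10^4 N/C.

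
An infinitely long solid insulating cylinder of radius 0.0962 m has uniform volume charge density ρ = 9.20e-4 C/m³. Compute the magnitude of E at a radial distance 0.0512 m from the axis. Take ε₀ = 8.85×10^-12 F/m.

Take a coaxial cylindrical Gaussian surface of radius r = 0.0512 m and length L (r < R).
Enclosed charge per unit length: λ_enc = ρ·πr² = (9.20×10^-4)π(0.0512)² = 7.577e-6 C/m.
By Gauss's law (flux through the curved wall only), E·2πrL = λ_enc L/ε₀.
E = |λ_enc|/(2πε₀r) = (7.577×10^-6)/(2π·8.85×10^-12·0.0512) = 2.66×10^6 N/C.

|E| = 2.66e6 V/m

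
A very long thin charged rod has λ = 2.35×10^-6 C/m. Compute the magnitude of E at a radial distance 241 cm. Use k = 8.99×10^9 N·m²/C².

Take a coaxial cylindrical Gaussian surface of radius r = 241 cm and length L.
Q_enc = λL, so λ_enc = 2.35×10^-6 C/m.
Since E is radial and uniform over the curved surface, Φ = E·2πrL = Q_enc/ε₀ = λ_enc L/ε₀.
E = 2k|λ_enc|/r = 2(8.99×10^9)(2.35×10^-6)/(2.41) = 1.75×10^4 N/C.

|E| = 1.75e4 N/C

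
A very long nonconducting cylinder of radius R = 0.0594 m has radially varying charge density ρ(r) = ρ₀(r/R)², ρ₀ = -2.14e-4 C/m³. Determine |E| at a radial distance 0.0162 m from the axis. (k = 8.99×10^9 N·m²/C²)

E ≈ 7.28e3 N/C

By cylindrical symmetry E is radial; use a coaxial Gaussian cylinder of radius 0.0162 m and length L (r < R).
Integrating ρ over the cross-section to radius r: λ_enc = (2πρ₀/R²) ∫₀^r r'^3 dr' = 2πρ₀ r^4/(4·R²) = -6.562×10^-9 C/m.
Since E is radial and uniform over the curved surface, Φ = E·2πrL = Q_enc/ε₀ = λ_enc L/ε₀.
E = 2k|λ_enc|/r = 2(8.99×10^9)(6.562×10^-9)/(0.0162) = 7.28×10^3 N/C.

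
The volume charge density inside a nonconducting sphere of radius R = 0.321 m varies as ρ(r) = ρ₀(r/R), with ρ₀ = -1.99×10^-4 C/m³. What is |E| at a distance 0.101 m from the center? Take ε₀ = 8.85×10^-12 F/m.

By spherical symmetry E is radial; choose a Gaussian sphere of radius r = 0.101 m (r < R).
Integrate the density: Q_enc = 4π ∫₀^r ρ₀(r'/R)^1 r'² dr' = 4πρ₀ r^4/(4·R) = -2.027×10^-7 C.
Since E is radial and uniform over the Gaussian sphere, Φ = E·4πr² = Q_enc/ε₀.
E = |Q_enc|/(4πε₀r²) = (2.027e-7)/(4π·8.85×10^-12·(0.101)²) = 1.79e5 N/C.

E ≈ 1.79e5 N/C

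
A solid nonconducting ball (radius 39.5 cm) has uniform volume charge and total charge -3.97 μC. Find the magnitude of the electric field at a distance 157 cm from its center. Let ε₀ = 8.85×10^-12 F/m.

E ≈ 1.45×10^4 N/C

Take a concentric spherical Gaussian surface of radius r = 157 cm (r > R, so the entire charge is enclosed).
Q_enc = -3.97 μC = -3.97×10^-6 C.
Gauss's law: E·4πr² = Q_enc/ε₀.
E = |Q_enc|/(4πε₀r²) = (3.97×10^-6)/(4π·8.85×10^-12·(1.57)²) = 1.45e4 N/C.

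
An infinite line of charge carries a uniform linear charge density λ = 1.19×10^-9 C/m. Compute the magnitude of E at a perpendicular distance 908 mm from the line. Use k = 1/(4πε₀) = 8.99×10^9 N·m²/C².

E ≈ 23.6 N/C

Choose a coaxial cylinder of radius r = 908 mm (arbitrary length L) as the Gaussian surface.
Q_enc = λL, so λ_enc = 1.19×10^-9 C/m.
Applying ∮E·dA = Q_enc/ε₀ with the end caps contributing no flux:
E = 2k|λ_enc|/r = 2(8.99×10^9)(1.19×10^-9)/(0.908) = 23.6 N/C.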